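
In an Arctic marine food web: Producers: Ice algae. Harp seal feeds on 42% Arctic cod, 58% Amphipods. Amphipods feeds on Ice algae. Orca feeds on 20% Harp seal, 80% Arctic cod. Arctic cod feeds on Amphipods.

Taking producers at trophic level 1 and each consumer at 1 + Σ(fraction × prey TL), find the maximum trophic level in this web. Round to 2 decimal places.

4.08

Amphipods: 1 + 1 = 2
Arctic cod: 1 + 2 = 3
Harp seal: 1 + (0.42×3 + 0.58×2) = 3.42
Orca: 1 + (0.2×3.42 + 0.8×3) = 4.084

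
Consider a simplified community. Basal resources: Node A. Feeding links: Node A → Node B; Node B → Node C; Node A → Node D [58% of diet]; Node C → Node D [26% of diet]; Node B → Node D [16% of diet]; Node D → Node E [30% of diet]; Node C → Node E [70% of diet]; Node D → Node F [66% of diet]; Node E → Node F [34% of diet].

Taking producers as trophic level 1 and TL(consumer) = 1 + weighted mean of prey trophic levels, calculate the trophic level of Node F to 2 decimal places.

Node B: 1 + 1 = 2
Node C: 1 + 2 = 3
Node D: 1 + (0.58×1 + 0.26×3 + 0.16×2) = 2.68
Node E: 1 + (0.3×2.68 + 0.7×3) = 3.904
Node F: 1 + (0.66×2.68 + 0.34×3.904) = 4.09616

4.10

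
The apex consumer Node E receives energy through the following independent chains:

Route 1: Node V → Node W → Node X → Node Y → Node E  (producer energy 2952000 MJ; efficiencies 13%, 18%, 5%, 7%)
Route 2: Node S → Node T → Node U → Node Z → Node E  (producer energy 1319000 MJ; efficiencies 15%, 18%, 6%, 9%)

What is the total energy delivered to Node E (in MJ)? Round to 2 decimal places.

Route 1: 2952000 × 0.13 × 0.18 × 0.05 × 0.07 = 241.7688 MJ
Route 2: 1319000 × 0.15 × 0.18 × 0.06 × 0.09 = 192.3102 MJ
Total at Node E: 241.7688 + 192.3102 = 434.079 MJ

434.08 MJ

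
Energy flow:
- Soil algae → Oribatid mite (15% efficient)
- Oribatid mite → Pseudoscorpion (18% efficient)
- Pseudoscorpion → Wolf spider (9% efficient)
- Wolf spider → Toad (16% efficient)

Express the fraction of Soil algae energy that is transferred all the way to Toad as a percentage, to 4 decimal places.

Product of link efficiencies: 0.15 × 0.18 × 0.09 × 0.16 = 0.0003888
As a percentage: 0.0003888 × 100 = 0.0389%

0.0389%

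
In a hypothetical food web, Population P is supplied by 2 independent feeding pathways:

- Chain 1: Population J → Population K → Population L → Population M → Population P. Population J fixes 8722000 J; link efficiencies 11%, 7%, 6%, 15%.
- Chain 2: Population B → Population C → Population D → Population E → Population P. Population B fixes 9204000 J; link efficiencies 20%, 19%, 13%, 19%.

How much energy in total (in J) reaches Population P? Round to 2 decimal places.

9243.31 J

Chain 1: 8722000 × 0.11 × 0.07 × 0.06 × 0.15 = 604.4346 J
Chain 2: 9204000 × 0.2 × 0.19 × 0.13 × 0.19 = 8638.8744 J
Total at Population P: 604.4346 + 8638.8744 = 9243.309 J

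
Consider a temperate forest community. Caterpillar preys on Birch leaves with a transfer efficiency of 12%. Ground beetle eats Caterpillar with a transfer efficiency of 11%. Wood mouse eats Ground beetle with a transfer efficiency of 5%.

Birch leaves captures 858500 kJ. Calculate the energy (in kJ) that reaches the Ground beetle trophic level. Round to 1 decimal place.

Caterpillar: 858500 × 0.12 = 103020 kJ
Ground beetle: 103020 × 0.11 = 11332.2 kJ

11332.2 kJ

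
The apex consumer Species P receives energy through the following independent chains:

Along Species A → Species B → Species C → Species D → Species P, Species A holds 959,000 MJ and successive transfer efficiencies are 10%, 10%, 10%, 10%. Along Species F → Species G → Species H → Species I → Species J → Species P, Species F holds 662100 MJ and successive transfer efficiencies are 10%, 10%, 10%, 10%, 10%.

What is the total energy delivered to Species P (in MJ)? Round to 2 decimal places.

102.52 MJ

Via Species A: 959000 × 0.1 × 0.1 × 0.1 × 0.1 = 95.9 MJ
Via Species F: 662100 × 0.1 × 0.1 × 0.1 × 0.1 × 0.1 = 6.621 MJ
Total at Species P: 95.9 + 6.621 = 102.521 MJ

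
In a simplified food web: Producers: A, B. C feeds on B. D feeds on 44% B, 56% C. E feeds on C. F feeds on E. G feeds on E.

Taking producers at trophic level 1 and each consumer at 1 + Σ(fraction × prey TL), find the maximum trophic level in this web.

4

C: 1 + 1 = 2
D: 1 + (0.44×1 + 0.56×2) = 2.56
E: 1 + 2 = 3
F: 1 + 3 = 4
G: 1 + 3 = 4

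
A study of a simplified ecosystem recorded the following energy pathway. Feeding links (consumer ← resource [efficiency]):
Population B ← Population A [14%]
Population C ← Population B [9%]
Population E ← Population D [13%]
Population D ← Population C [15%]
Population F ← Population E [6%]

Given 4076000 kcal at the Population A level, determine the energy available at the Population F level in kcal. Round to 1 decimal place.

60.1 kcal

Population B: 4076000 × 0.14 = 570640 kcal
Population C: 570640 × 0.09 = 51357.6 kcal
Population D: 51357.6 × 0.15 = 7703.64 kcal
Population E: 7703.64 × 0.13 = 1001.4732 kcal
Population F: 1001.4732 × 0.06 = 60.088392 kcal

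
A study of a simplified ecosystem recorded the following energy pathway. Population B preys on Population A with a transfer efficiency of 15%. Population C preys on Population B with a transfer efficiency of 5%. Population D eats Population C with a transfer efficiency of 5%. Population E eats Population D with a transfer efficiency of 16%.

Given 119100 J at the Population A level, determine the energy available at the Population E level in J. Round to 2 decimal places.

7.15 J

Population B: 119100 × 0.15 = 17865 J
Population C: 17865 × 0.05 = 893.25 J
Population D: 893.25 × 0.05 = 44.6625 J
Population E: 44.6625 × 0.16 = 7.146 J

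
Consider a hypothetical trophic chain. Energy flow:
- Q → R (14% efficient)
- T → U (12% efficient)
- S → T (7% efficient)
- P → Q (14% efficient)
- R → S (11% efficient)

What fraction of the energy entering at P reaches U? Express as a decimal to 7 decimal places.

0.0000181

Product of link efficiencies: 0.14 × 0.14 × 0.11 × 0.07 × 0.12 = 0.0000181104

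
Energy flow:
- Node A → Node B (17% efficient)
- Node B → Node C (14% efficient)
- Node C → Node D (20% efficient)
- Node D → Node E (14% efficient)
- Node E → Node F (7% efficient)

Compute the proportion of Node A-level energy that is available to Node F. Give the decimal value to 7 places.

Product of link efficiencies: 0.17 × 0.14 × 0.2 × 0.14 × 0.07 = 0.000046648

0.0000466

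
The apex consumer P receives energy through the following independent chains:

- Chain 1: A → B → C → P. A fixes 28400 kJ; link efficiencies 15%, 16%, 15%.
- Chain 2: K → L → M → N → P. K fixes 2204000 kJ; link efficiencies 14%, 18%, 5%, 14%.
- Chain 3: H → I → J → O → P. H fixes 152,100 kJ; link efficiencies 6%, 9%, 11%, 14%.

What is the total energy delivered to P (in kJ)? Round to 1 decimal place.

Chain 1: 28400 × 0.15 × 0.16 × 0.15 = 102.24 kJ
Chain 2: 2204000 × 0.14 × 0.18 × 0.05 × 0.14 = 388.7856 kJ
Chain 3: 152100 × 0.06 × 0.09 × 0.11 × 0.14 = 12.648636 kJ
Total at P: 102.24 + 388.7856 + 12.648636 = 503.674236 kJ

503.7 kJ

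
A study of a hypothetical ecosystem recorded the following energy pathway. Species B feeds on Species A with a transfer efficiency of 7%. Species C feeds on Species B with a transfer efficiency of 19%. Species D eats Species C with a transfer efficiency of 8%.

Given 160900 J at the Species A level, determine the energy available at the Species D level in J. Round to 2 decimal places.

171.20 J

Species B: 160900 × 0.07 = 11263 J
Species C: 11263 × 0.19 = 2139.97 J
Species D: 2139.97 × 0.08 = 171.1976 J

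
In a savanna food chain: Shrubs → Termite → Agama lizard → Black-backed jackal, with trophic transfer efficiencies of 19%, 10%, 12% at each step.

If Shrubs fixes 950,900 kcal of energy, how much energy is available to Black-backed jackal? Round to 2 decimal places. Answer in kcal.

2168.05 kcal

Termite: 950900 × 0.19 = 180671 kcal
Agama lizard: 180671 × 0.1 = 18067.1 kcal
Black-backed jackal: 18067.1 × 0.12 = 2168.052 kcal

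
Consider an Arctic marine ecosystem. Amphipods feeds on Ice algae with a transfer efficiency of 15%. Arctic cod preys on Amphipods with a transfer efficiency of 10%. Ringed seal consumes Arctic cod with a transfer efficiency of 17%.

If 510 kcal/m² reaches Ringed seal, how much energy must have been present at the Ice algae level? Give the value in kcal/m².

200000 kcal/m²

Cumulative transfer efficiency: 0.15 × 0.1 × 0.17 = 0.00255
Ice algae energy = 510 / 0.00255 = 200000 kcal/m²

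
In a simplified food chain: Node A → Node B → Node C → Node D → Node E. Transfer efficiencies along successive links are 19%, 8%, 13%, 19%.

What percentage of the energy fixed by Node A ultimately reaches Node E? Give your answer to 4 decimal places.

Product of link efficiencies: 0.19 × 0.08 × 0.13 × 0.19 = 0.00037544
As a percentage: 0.00037544 × 100 = 0.0375%

0.0375%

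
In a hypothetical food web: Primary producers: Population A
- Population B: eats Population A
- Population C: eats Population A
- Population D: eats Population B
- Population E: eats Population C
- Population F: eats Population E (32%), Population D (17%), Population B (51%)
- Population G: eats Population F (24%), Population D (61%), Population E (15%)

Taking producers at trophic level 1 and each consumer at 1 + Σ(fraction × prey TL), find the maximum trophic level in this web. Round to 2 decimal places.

4.12

Population B: 1 + 1 = 2
Population C: 1 + 1 = 2
Population D: 1 + 2 = 3
Population E: 1 + 2 = 3
Population F: 1 + (0.32×3 + 0.17×3 + 0.51×2) = 3.49
Population G: 1 + (0.24×3.49 + 0.61×3 + 0.15×3) = 4.1176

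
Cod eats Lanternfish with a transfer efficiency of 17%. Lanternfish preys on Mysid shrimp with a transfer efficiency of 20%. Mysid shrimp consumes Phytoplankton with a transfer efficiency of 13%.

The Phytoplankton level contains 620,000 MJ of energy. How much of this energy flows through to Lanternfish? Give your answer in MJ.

Mysid shrimp: 620000 × 0.13 = 80600 MJ
Lanternfish: 80600 × 0.2 = 16120 MJ

16120 MJ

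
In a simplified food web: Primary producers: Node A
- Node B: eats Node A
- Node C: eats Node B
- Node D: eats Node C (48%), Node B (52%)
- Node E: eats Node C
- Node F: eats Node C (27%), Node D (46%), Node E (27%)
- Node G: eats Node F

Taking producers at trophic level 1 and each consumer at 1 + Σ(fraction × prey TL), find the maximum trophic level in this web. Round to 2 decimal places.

Node B: 1 + 1 = 2
Node C: 1 + 2 = 3
Node D: 1 + (0.48×3 + 0.52×2) = 3.48
Node E: 1 + 3 = 4
Node F: 1 + (0.27×3 + 0.46×3.48 + 0.27×4) = 4.4908
Node G: 1 + 4.4908 = 5.4908

5.49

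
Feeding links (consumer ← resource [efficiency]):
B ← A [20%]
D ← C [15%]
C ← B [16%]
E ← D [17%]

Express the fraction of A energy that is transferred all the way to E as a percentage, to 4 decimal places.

Product of link efficiencies: 0.2 × 0.16 × 0.15 × 0.17 = 0.000816
As a percentage: 0.000816 × 100 = 0.0816%

0.0816%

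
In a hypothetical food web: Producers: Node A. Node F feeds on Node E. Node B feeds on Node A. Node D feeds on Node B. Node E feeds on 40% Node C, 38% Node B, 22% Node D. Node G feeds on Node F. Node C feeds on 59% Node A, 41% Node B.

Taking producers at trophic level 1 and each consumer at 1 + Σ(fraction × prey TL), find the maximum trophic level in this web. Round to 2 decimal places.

5.38

Node B: 1 + 1 = 2
Node C: 1 + (0.59×1 + 0.41×2) = 2.41
Node D: 1 + 2 = 3
Node E: 1 + (0.4×2.41 + 0.38×2 + 0.22×3) = 3.384
Node F: 1 + 3.384 = 4.384
Node G: 1 + 4.384 = 5.384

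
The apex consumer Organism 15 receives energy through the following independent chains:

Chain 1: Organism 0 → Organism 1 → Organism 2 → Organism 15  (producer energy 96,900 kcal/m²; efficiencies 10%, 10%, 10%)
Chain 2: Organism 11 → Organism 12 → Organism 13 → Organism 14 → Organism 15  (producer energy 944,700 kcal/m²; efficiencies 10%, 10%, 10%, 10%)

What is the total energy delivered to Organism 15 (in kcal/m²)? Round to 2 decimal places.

191.37 kcal/m²

Chain 1: 96900 × 0.1 × 0.1 × 0.1 = 96.9 kcal/m²
Chain 2: 944700 × 0.1 × 0.1 × 0.1 × 0.1 = 94.47 kcal/m²
Total at Organism 15: 96.9 + 94.47 = 191.37 kcal/m²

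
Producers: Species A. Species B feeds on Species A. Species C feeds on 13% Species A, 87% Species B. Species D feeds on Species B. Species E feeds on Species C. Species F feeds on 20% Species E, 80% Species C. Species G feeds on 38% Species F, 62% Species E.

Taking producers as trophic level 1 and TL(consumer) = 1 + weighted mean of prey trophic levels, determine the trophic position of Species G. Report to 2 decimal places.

4.95

Species B: 1 + 1 = 2
Species C: 1 + (0.13×1 + 0.87×2) = 2.87
Species D: 1 + 2 = 3
Species E: 1 + 2.87 = 3.87
Species F: 1 + (0.2×3.87 + 0.8×2.87) = 4.07
Species G: 1 + (0.38×4.07 + 0.62×3.87) = 4.946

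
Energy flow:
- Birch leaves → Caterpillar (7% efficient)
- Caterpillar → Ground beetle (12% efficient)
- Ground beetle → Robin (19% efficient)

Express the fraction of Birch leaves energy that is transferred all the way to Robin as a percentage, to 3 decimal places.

Product of link efficiencies: 0.07 × 0.12 × 0.19 = 0.001596
As a percentage: 0.001596 × 100 = 0.160%

0.160%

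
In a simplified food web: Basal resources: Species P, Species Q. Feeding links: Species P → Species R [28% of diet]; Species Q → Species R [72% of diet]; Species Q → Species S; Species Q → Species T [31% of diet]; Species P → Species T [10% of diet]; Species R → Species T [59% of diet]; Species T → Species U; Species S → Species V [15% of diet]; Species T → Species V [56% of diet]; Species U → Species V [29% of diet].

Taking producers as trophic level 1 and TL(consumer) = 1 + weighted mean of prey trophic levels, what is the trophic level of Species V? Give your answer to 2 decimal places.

Species R: 1 + (0.28×1 + 0.72×1) = 2
Species S: 1 + 1 = 2
Species T: 1 + (0.31×1 + 0.1×1 + 0.59×2) = 2.59
Species U: 1 + 2.59 = 3.59
Species V: 1 + (0.15×2 + 0.56×2.59 + 0.29×3.59) = 3.7915

3.79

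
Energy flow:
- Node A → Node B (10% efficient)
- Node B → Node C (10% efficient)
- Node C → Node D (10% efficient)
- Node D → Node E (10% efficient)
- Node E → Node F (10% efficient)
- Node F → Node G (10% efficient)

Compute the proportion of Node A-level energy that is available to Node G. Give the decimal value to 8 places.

0.00000100

Product of link efficiencies: 0.1 × 0.1 × 0.1 × 0.1 × 0.1 × 0.1 = 0.000001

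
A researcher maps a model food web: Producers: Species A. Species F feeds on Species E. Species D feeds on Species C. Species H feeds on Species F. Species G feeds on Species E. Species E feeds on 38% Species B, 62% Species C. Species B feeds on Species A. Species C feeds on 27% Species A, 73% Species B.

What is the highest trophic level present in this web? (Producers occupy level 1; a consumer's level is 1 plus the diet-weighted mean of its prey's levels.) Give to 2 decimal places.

5.45

Species B: 1 + 1 = 2
Species C: 1 + (0.27×1 + 0.73×2) = 2.73
Species D: 1 + 2.73 = 3.73
Species E: 1 + (0.38×2 + 0.62×2.73) = 3.4526
Species F: 1 + 3.4526 = 4.4526
Species G: 1 + 3.4526 = 4.4526
Species H: 1 + 4.4526 = 5.4526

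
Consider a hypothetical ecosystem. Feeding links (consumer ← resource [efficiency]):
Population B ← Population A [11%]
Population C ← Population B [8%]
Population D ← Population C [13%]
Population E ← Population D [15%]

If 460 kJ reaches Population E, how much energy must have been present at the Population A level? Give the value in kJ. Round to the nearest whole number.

2680653 kJ

Cumulative transfer efficiency: 0.11 × 0.08 × 0.13 × 0.15 = 0.0001716
Population A energy = 460 / 0.0001716 = 2680653 kJ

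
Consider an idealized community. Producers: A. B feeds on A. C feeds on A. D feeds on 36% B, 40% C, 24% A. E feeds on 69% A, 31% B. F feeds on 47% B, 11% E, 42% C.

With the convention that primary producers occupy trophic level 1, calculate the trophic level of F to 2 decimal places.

3.03

B: 1 + 1 = 2
C: 1 + 1 = 2
D: 1 + (0.36×2 + 0.4×2 + 0.24×1) = 2.76
E: 1 + (0.69×1 + 0.31×2) = 2.31
F: 1 + (0.47×2 + 0.11×2.31 + 0.42×2) = 3.0341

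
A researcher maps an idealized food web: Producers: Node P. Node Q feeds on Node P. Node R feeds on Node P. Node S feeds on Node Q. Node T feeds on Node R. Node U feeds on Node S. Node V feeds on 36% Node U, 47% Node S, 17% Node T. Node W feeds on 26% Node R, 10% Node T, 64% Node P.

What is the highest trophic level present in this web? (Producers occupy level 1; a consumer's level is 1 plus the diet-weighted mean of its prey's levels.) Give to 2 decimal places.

Node Q: 1 + 1 = 2
Node R: 1 + 1 = 2
Node S: 1 + 2 = 3
Node T: 1 + 2 = 3
Node U: 1 + 3 = 4
Node V: 1 + (0.36×4 + 0.47×3 + 0.17×3) = 4.36
Node W: 1 + (0.26×2 + 0.1×3 + 0.64×1) = 2.46

4.36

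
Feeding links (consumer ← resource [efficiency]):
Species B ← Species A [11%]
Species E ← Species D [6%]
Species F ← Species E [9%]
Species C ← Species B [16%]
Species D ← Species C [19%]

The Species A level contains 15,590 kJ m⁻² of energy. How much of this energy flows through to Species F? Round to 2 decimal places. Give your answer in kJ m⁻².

0.28 kJ m⁻²

Species B: 15590 × 0.11 = 1714.9 kJ m⁻²
Species C: 1714.9 × 0.16 = 274.384 kJ m⁻²
Species D: 274.384 × 0.19 = 52.13296 kJ m⁻²
Species E: 52.13296 × 0.06 = 3.1279776 kJ m⁻²
Species F: 3.1279776 × 0.09 = 0.281517984 kJ m⁻²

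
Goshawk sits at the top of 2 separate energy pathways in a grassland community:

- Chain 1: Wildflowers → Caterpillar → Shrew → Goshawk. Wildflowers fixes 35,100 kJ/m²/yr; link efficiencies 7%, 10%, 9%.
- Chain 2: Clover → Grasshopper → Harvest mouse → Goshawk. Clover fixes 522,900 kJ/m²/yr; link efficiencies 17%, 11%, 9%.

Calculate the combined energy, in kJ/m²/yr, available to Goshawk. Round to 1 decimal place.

902.2 kJ/m²/yr

Chain 1: 35100 × 0.07 × 0.1 × 0.09 = 22.113 kJ/m²/yr
Chain 2: 522900 × 0.17 × 0.11 × 0.09 = 880.0407 kJ/m²/yr
Total at Goshawk: 22.113 + 880.0407 = 902.1537 kJ/m²/yr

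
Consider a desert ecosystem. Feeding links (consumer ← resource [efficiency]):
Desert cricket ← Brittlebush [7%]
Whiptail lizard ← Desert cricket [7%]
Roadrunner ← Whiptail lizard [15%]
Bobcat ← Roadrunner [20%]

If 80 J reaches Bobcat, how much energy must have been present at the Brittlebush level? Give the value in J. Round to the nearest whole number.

544218 J

Cumulative transfer efficiency: 0.07 × 0.07 × 0.15 × 0.2 = 0.000147
Brittlebush energy = 80 / 0.000147 = 544218 J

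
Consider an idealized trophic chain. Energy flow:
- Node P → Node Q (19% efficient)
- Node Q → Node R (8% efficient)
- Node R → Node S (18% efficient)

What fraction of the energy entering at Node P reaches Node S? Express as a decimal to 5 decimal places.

0.00274

Product of link efficiencies: 0.19 × 0.08 × 0.18 = 0.002736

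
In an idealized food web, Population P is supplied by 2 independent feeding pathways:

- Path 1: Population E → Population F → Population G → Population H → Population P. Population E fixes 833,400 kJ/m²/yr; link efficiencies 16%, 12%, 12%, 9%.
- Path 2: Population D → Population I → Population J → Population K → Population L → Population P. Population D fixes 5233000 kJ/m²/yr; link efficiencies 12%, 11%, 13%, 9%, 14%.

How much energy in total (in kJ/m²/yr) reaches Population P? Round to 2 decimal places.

Path 1: 833400 × 0.16 × 0.12 × 0.12 × 0.09 = 172.813824 kJ/m²/yr
Path 2: 5233000 × 0.12 × 0.11 × 0.13 × 0.09 × 0.14 = 113.1458328 kJ/m²/yr
Total at Population P: 172.813824 + 113.1458328 = 285.9596568 kJ/m²/yr

285.96 kJ/m²/yr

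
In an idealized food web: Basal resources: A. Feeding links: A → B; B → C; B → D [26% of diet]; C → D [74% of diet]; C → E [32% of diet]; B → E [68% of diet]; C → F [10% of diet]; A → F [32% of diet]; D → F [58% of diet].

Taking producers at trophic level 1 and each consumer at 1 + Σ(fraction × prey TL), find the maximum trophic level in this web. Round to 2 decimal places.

B: 1 + 1 = 2
C: 1 + 2 = 3
D: 1 + (0.26×2 + 0.74×3) = 3.74
E: 1 + (0.32×3 + 0.68×2) = 3.32
F: 1 + (0.1×3 + 0.32×1 + 0.58×3.74) = 3.7892

3.79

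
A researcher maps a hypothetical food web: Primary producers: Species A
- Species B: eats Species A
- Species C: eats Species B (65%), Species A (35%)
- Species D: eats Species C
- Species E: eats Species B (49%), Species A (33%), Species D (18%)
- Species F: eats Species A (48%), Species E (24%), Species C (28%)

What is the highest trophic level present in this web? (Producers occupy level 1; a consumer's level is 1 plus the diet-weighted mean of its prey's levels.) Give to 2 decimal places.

Species B: 1 + 1 = 2
Species C: 1 + (0.65×2 + 0.35×1) = 2.65
Species D: 1 + 2.65 = 3.65
Species E: 1 + (0.49×2 + 0.33×1 + 0.18×3.65) = 2.967
Species F: 1 + (0.48×1 + 0.24×2.967 + 0.28×2.65) = 2.93408

3.65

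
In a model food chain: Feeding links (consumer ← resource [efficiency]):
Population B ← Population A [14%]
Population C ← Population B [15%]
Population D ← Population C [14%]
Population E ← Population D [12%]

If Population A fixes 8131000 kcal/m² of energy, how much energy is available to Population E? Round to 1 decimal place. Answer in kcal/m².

2868.6 kcal/m²

Population B: 8131000 × 0.14 = 1138340 kcal/m²
Population C: 1138340 × 0.15 = 170751 kcal/m²
Population D: 170751 × 0.14 = 23905.14 kcal/m²
Population E: 23905.14 × 0.12 = 2868.6168 kcal/m²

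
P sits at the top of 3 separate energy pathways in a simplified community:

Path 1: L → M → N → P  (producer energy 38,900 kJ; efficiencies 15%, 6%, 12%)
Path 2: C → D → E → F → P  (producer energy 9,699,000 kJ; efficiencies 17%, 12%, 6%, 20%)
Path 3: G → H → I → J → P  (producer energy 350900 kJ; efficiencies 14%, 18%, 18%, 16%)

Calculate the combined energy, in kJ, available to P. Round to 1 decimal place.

2671.0 kJ

Path 1: 38900 × 0.15 × 0.06 × 0.12 = 42.012 kJ
Path 2: 9699000 × 0.17 × 0.12 × 0.06 × 0.2 = 2374.3152 kJ
Path 3: 350900 × 0.14 × 0.18 × 0.18 × 0.16 = 254.669184 kJ
Total at P: 42.012 + 2374.3152 + 254.669184 = 2670.996384 kJ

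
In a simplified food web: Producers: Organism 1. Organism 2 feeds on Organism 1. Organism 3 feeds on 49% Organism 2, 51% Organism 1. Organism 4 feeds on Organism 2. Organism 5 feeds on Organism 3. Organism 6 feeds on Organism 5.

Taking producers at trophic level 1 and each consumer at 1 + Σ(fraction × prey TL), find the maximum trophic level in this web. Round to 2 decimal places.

Organism 2: 1 + 1 = 2
Organism 3: 1 + (0.49×2 + 0.51×1) = 2.49
Organism 4: 1 + 2 = 3
Organism 5: 1 + 2.49 = 3.49
Organism 6: 1 + 3.49 = 4.49

4.49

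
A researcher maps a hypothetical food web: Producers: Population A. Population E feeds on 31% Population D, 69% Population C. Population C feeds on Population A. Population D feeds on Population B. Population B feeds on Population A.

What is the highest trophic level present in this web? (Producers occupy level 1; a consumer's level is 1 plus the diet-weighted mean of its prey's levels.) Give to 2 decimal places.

Population B: 1 + 1 = 2
Population C: 1 + 1 = 2
Population D: 1 + 2 = 3
Population E: 1 + (0.31×3 + 0.69×2) = 3.31

3.31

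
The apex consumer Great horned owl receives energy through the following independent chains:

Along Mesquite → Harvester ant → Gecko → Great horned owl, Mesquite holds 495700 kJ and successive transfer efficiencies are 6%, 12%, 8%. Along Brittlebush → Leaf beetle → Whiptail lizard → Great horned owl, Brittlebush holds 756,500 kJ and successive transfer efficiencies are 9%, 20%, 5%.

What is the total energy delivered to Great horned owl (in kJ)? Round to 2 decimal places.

966.37 kJ

Via Mesquite: 495700 × 0.06 × 0.12 × 0.08 = 285.5232 kJ
Via Brittlebush: 756500 × 0.09 × 0.2 × 0.05 = 680.85 kJ
Total at Great horned owl: 285.5232 + 680.85 = 966.3732 kJ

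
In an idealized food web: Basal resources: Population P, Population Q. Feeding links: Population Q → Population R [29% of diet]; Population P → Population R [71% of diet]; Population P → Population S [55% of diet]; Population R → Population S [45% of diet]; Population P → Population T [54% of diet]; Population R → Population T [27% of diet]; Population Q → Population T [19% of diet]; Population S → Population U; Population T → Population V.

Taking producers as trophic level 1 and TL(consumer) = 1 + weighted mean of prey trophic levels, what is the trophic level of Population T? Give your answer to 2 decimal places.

2.27

Population R: 1 + (0.29×1 + 0.71×1) = 2
Population S: 1 + (0.55×1 + 0.45×2) = 2.45
Population T: 1 + (0.54×1 + 0.27×2 + 0.19×1) = 2.27
Population U: 1 + 2.45 = 3.45
Population V: 1 + 2.27 = 3.27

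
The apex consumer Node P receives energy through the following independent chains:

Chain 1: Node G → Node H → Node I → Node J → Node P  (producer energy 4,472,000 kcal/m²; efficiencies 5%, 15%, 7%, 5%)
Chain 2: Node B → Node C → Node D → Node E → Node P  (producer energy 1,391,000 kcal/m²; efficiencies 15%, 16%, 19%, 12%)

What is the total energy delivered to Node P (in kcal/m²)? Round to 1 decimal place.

Chain 1: 4472000 × 0.05 × 0.15 × 0.07 × 0.05 = 117.39 kcal/m²
Chain 2: 1391000 × 0.15 × 0.16 × 0.19 × 0.12 = 761.1552 kcal/m²
Total at Node P: 117.39 + 761.1552 = 878.5452 kcal/m²

878.5 kcal/m²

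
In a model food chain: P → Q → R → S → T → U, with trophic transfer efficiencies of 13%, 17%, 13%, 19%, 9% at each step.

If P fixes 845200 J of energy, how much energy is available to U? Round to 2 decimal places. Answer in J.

41.52 J

Q: 845200 × 0.13 = 109876 J
R: 109876 × 0.17 = 18678.92 J
S: 18678.92 × 0.13 = 2428.2596 J
T: 2428.2596 × 0.19 = 461.369324 J
U: 461.369324 × 0.09 = 41.52323916 J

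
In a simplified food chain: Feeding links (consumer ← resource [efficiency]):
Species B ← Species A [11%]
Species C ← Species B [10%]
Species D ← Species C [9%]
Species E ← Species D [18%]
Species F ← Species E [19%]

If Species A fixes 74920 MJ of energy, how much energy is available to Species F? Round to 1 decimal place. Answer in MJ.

Species B: 74920 × 0.11 = 8241.2 MJ
Species C: 8241.2 × 0.1 = 824.12 MJ
Species D: 824.12 × 0.09 = 74.1708 MJ
Species E: 74.1708 × 0.18 = 13.350744 MJ
Species F: 13.350744 × 0.19 = 2.53664136 MJ

2.5 MJ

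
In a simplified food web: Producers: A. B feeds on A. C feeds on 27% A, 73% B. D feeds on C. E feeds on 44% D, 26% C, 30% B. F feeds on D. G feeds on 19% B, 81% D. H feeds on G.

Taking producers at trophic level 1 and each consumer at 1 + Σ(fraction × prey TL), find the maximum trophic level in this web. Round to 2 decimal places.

B: 1 + 1 = 2
C: 1 + (0.27×1 + 0.73×2) = 2.73
D: 1 + 2.73 = 3.73
E: 1 + (0.44×3.73 + 0.26×2.73 + 0.3×2) = 3.951
F: 1 + 3.73 = 4.73
G: 1 + (0.19×2 + 0.81×3.73) = 4.4013
H: 1 + 4.4013 = 5.4013

5.40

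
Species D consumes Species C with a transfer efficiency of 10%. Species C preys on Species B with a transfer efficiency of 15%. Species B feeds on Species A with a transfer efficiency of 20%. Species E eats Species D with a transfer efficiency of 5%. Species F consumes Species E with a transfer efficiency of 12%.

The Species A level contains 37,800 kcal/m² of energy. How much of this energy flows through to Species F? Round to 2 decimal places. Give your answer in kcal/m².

Species B: 37800 × 0.2 = 7560 kcal/m²
Species C: 7560 × 0.15 = 1134 kcal/m²
Species D: 1134 × 0.1 = 113.4 kcal/m²
Species E: 113.4 × 0.05 = 5.67 kcal/m²
Species F: 5.67 × 0.12 = 0.6804 kcal/m²

0.68 kcal/m²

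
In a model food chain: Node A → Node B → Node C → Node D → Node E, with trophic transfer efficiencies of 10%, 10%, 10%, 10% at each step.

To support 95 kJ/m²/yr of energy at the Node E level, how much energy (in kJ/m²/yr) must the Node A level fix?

Cumulative transfer efficiency: 0.1 × 0.1 × 0.1 × 0.1 = 0.0001
Node A energy = 95 / 0.0001 = 950000 kJ/m²/yr

950000 kJ/m²/yr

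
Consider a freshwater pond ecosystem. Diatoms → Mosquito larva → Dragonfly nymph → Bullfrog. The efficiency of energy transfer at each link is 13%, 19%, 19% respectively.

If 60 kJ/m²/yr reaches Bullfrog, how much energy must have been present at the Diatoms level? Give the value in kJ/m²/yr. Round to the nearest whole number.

Cumulative transfer efficiency: 0.13 × 0.19 × 0.19 = 0.004693
Diatoms energy = 60 / 0.004693 = 12785 kJ/m²/yr

12785 kJ/m²/yr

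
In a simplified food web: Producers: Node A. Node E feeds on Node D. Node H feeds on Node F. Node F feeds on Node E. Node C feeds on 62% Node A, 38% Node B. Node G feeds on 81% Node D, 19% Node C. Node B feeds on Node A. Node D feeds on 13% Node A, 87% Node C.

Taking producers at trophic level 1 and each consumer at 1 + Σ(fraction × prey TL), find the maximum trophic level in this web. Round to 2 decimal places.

6.20

Node B: 1 + 1 = 2
Node C: 1 + (0.62×1 + 0.38×2) = 2.38
Node D: 1 + (0.13×1 + 0.87×2.38) = 3.2006
Node E: 1 + 3.2006 = 4.2006
Node F: 1 + 4.2006 = 5.2006
Node G: 1 + (0.81×3.2006 + 0.19×2.38) = 4.044686
Node H: 1 + 5.2006 = 6.2006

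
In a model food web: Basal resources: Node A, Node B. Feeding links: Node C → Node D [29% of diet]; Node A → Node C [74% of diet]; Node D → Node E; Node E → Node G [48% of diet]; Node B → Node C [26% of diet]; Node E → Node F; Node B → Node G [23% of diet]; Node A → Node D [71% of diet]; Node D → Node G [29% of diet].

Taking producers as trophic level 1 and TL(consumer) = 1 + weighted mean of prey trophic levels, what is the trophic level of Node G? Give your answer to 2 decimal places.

3.47

Node C: 1 + (0.26×1 + 0.74×1) = 2
Node D: 1 + (0.29×2 + 0.71×1) = 2.29
Node E: 1 + 2.29 = 3.29
Node F: 1 + 3.29 = 4.29
Node G: 1 + (0.48×3.29 + 0.23×1 + 0.29×2.29) = 3.4733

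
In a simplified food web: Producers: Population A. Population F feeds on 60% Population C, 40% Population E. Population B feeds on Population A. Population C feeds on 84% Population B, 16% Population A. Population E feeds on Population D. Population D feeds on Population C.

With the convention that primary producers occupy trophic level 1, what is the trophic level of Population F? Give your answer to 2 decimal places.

4.64

Population B: 1 + 1 = 2
Population C: 1 + (0.84×2 + 0.16×1) = 2.84
Population D: 1 + 2.84 = 3.84
Population E: 1 + 3.84 = 4.84
Population F: 1 + (0.6×2.84 + 0.4×4.84) = 4.64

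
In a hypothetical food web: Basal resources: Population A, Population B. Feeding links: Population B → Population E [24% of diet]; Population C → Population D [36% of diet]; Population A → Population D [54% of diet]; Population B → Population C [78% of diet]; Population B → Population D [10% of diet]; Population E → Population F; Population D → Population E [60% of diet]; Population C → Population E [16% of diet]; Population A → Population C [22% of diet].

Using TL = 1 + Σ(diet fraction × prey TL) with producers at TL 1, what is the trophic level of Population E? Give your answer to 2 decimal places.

Population C: 1 + (0.78×1 + 0.22×1) = 2
Population D: 1 + (0.36×2 + 0.1×1 + 0.54×1) = 2.36
Population E: 1 + (0.16×2 + 0.24×1 + 0.6×2.36) = 2.976
Population F: 1 + 2.976 = 3.976

2.98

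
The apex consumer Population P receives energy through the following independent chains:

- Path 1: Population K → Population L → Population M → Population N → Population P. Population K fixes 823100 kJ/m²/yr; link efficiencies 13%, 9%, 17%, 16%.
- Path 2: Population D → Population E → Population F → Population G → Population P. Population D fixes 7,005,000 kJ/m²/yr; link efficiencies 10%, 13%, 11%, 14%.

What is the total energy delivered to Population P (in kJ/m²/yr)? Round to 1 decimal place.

Path 1: 823100 × 0.13 × 0.09 × 0.17 × 0.16 = 261.943344 kJ/m²/yr
Path 2: 7005000 × 0.1 × 0.13 × 0.11 × 0.14 = 1402.401 kJ/m²/yr
Total at Population P: 261.943344 + 1402.401 = 1664.344344 kJ/m²/yr

1664.3 kJ/m²/yr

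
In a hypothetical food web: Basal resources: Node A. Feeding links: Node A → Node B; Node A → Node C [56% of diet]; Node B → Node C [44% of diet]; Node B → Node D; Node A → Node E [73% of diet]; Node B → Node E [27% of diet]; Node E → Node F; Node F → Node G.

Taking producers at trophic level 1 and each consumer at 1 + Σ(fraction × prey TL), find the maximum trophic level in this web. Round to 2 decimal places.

4.27

Node B: 1 + 1 = 2
Node C: 1 + (0.56×1 + 0.44×2) = 2.44
Node D: 1 + 2 = 3
Node E: 1 + (0.73×1 + 0.27×2) = 2.27
Node F: 1 + 2.27 = 3.27
Node G: 1 + 3.27 = 4.27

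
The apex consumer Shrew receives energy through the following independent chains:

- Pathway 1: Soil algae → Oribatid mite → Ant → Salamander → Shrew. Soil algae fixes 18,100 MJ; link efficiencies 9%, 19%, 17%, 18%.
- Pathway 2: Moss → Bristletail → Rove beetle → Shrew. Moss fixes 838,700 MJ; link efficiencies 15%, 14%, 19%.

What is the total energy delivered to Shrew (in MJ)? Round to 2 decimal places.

Pathway 1: 18100 × 0.09 × 0.19 × 0.17 × 0.18 = 9.471006 MJ
Pathway 2: 838700 × 0.15 × 0.14 × 0.19 = 3346.413 MJ
Total at Shrew: 9.471006 + 3346.413 = 3355.884006 MJ

3355.88 MJ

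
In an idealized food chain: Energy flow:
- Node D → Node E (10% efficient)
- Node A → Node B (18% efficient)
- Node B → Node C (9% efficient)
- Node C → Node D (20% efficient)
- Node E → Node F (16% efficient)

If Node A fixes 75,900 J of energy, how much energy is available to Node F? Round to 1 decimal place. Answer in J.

Node B: 75900 × 0.18 = 13662 J
Node C: 13662 × 0.09 = 1229.58 J
Node D: 1229.58 × 0.2 = 245.916 J
Node E: 245.916 × 0.1 = 24.5916 J
Node F: 24.5916 × 0.16 = 3.934656 J

3.9 J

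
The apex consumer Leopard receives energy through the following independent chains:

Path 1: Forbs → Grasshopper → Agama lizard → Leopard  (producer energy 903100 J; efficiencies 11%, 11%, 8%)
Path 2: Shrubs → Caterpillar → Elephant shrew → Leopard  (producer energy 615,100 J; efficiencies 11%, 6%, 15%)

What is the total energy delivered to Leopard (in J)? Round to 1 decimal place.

Path 1: 903100 × 0.11 × 0.11 × 0.08 = 874.2008 J
Path 2: 615100 × 0.11 × 0.06 × 0.15 = 608.949 J
Total at Leopard: 874.2008 + 608.949 = 1483.1498 J

1483.1 J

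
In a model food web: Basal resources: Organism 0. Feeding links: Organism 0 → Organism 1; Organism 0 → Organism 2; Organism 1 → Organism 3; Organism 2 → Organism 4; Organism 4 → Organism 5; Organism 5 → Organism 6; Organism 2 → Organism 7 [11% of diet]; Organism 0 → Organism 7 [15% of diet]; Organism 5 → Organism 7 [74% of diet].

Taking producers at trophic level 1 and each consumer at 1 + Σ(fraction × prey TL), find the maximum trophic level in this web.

5

Organism 1: 1 + 1 = 2
Organism 2: 1 + 1 = 2
Organism 3: 1 + 2 = 3
Organism 4: 1 + 2 = 3
Organism 5: 1 + 3 = 4
Organism 6: 1 + 4 = 5
Organism 7: 1 + (0.11×2 + 0.15×1 + 0.74×4) = 4.33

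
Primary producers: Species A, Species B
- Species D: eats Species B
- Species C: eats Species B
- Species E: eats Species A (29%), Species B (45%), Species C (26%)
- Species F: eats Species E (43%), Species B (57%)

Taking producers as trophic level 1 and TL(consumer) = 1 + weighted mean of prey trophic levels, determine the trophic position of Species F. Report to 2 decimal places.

2.54

Species C: 1 + 1 = 2
Species D: 1 + 1 = 2
Species E: 1 + (0.29×1 + 0.45×1 + 0.26×2) = 2.26
Species F: 1 + (0.43×2.26 + 0.57×1) = 2.5418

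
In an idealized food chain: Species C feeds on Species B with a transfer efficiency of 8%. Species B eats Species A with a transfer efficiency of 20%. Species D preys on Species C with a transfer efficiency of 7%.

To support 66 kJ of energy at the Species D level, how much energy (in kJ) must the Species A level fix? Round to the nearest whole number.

Cumulative transfer efficiency: 0.2 × 0.08 × 0.07 = 0.00112
Species A energy = 66 / 0.00112 = 58929 kJ

58929 kJ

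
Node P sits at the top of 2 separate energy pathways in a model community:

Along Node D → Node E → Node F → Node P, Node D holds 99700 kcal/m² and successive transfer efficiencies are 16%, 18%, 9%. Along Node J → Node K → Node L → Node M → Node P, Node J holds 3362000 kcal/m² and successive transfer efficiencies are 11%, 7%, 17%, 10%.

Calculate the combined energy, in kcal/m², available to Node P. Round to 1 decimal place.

Via Node D: 99700 × 0.16 × 0.18 × 0.09 = 258.4224 kcal/m²
Via Node J: 3362000 × 0.11 × 0.07 × 0.17 × 0.1 = 440.0858 kcal/m²
Total at Node P: 258.4224 + 440.0858 = 698.5082 kcal/m²

698.5 kcal/m²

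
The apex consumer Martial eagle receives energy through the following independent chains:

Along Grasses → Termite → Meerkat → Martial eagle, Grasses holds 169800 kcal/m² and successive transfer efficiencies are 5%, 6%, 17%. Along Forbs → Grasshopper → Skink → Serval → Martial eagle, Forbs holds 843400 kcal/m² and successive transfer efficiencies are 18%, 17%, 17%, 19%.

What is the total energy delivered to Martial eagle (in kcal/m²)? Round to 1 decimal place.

Via Grasses: 169800 × 0.05 × 0.06 × 0.17 = 86.598 kcal/m²
Via Forbs: 843400 × 0.18 × 0.17 × 0.17 × 0.19 = 833.599692 kcal/m²
Total at Martial eagle: 86.598 + 833.599692 = 920.197692 kcal/m²

920.2 kcal/m²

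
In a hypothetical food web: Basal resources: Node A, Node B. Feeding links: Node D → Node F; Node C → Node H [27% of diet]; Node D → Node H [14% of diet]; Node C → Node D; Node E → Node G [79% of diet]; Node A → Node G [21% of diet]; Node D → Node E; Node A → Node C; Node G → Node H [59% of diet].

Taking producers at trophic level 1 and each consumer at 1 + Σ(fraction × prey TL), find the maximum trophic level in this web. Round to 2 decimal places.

Node C: 1 + 1 = 2
Node D: 1 + 2 = 3
Node E: 1 + 3 = 4
Node F: 1 + 3 = 4
Node G: 1 + (0.79×4 + 0.21×1) = 4.37
Node H: 1 + (0.59×4.37 + 0.14×3 + 0.27×2) = 4.5383

4.54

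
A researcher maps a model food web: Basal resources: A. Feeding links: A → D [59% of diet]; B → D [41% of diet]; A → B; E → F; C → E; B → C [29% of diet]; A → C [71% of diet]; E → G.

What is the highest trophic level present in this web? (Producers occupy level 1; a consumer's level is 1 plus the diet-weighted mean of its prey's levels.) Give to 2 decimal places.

4.29

B: 1 + 1 = 2
C: 1 + (0.29×2 + 0.71×1) = 2.29
D: 1 + (0.41×2 + 0.59×1) = 2.41
E: 1 + 2.29 = 3.29
F: 1 + 3.29 = 4.29
G: 1 + 3.29 = 4.29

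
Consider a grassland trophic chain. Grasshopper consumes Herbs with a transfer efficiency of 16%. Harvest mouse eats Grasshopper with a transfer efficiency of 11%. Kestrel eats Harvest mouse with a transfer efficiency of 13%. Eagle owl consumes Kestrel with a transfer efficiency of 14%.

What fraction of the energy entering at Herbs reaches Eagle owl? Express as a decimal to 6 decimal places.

0.000320

Product of link efficiencies: 0.16 × 0.11 × 0.13 × 0.14 = 0.00032032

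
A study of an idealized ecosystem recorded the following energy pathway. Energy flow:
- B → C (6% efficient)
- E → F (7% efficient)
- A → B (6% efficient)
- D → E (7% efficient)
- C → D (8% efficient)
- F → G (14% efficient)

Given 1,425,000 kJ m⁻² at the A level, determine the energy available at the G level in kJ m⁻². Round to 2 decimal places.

0.28 kJ m⁻²

B: 1425000 × 0.06 = 85500 kJ m⁻²
C: 85500 × 0.06 = 5130 kJ m⁻²
D: 5130 × 0.08 = 410.4 kJ m⁻²
E: 410.4 × 0.07 = 28.728 kJ m⁻²
F: 28.728 × 0.07 = 2.01096 kJ m⁻²
G: 2.01096 × 0.14 = 0.2815344 kJ m⁻²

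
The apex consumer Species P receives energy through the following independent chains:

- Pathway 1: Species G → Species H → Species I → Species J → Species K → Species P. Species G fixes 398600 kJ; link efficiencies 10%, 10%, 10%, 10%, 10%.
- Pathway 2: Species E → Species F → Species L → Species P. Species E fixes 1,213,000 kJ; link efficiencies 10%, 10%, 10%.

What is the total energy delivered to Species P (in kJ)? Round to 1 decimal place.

1217.0 kJ

Pathway 1: 398600 × 0.1 × 0.1 × 0.1 × 0.1 × 0.1 = 3.986 kJ
Pathway 2: 1213000 × 0.1 × 0.1 × 0.1 = 1213 kJ
Total at Species P: 3.986 + 1213 = 1216.986 kJ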